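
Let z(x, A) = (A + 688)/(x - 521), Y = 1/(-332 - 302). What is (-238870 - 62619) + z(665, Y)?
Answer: -9174767851/30432 ≈ -3.0148e+5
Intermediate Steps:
Y = -1/634 (Y = 1/(-634) = -1/634 ≈ -0.0015773)
z(x, A) = (688 + A)/(-521 + x)
(-238870 - 62619) + z(665, Y) = (-238870 - 62619) + (688 - 1/634)/(-521 + 665) = -301489 + (436191/634)/144 = -301489 + (1/144)*(436191/634) = -301489 + 145397/30432 = -9174767851/30432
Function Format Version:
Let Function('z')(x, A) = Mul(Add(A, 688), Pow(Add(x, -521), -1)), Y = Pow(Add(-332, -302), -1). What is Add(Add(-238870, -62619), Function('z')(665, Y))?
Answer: Rational(-9174767851, 30432) ≈ -3.0148e+5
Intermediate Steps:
Y = Rational(-1, 634) (Y = Pow(-634, -1) = Rational(-1, 634) ≈ -0.0015773)
Function('z')(x, A) = Mul(Pow(Add(-521, x), -1), Add(688, A)) (Function('z')(x, A) = Mul(Add(688, A), Pow(Add(-521, x), -1)) = Mul(Pow(Add(-521, x), -1), Add(688, A)))
Add(Add(-238870, -62619), Function('z')(665, Y)) = Add(Add(-238870, -62619), Mul(Pow(Add(-521, 665), -1), Add(688, Rational(-1, 634)))) = Add(-301489, Mul(Pow(144, -1), Rational(436191, 634))) = Add(-301489, Mul(Rational(1, 144), Rational(436191, 634))) = Add(-301489, Rational(145397, 30432)) = Rational(-9174767851, 30432)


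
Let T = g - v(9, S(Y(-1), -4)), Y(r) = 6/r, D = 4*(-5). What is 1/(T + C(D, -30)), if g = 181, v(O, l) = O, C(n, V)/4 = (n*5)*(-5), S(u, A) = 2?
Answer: 1/2172 ≈ 0.00046040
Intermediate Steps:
D = -20
C(n, V) = -100*n (C(n, V) = 4*((n*5)*(-5)) = 4*((5*n)*(-5)) = 4*(-25*n) = -100*n)
T = 172 (T = 181 - 1*9 = 181 - 9 = 172)
1/(T + C(D, -30)) = 1/(172 - 100*(-20)) = 1/(172 + 2000) = 1/2172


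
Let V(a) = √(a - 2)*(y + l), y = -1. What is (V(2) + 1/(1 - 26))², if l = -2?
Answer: 1/625 ≈ 0.0016000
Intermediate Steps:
V(a) = -3*√(-2 + a) (V(a) = √(a - 2)*(-1 - 2) = √(-2 + a)*(-3) = -3*√(-2 + a))
(V(2) + 1/(1 - 26))² = (-3*√(-2 + 2) + 1/(1 - 26))² = (-3*√0 + 1/(-25))² = (-3*0 - 1/25)² = (0 - 1/25)² = (-1/25)² = 1/625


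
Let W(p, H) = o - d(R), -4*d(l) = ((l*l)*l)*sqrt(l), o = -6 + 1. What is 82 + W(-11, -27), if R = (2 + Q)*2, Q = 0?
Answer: 109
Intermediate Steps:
o = -5
R = 4 (R = (2 + 0)*2 = 2*2 = 4)
d(l) = -l**(7/2)/4 (d(l) = -(l*l)*l*sqrt(l)/4 = -l**2*l*sqrt(l)/4 = -l**3*sqrt(l)/4 = -l**(7/2)/4)
W(p, H) = 27 (W(p, H) = -5 - (-1)*4**(7/2)/4 = -5 - (-1)*128/4 = -5 - 1*(-32) = -5 + 32 = 27)
82 + W(-11, -27) = 82 + 27 = 109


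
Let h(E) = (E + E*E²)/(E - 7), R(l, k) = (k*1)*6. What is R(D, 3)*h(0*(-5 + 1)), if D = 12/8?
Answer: 0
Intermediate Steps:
D = 3/2 (D = 12*(⅛) = 3/2 ≈ 1.5000)
R(l, k) = 6*k (R(l, k) = k*6 = 6*k)
h(E) = (E + E³)/(-7 + E)
R(D, 3)*h(0*(-5 + 1)) = (6*3)*((0*(-5 + 1) + (0*(-5 + 1))³)/(-7 + 0*(-5 + 1))) = 18*((0*(-4) + (0*(-4))³)/(-7 + 0*(-4))) = 18*((0 + 0³)/(-7 + 0)) = 18*((0 + 0)/(-7)) = 18*(-⅐*0) = 18*0 = 0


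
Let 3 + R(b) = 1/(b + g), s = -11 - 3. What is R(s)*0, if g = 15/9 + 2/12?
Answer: 0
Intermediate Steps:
s = -14
g = 11/6 (g = 15*(⅑) + 2*(1/12) = 5/3 + ⅙ = 11/6 ≈ 1.8333)
R(b) = -3 + 1/(11/6 + b) (R(b) = -3 + 1/(b + 11/6) = -3 + 1/(11/6 + b))
R(s)*0 = (9*(-3 - 2*(-14))/(11 + 6*(-14)))*0 = (9*(-3 + 28)/(11 - 84))*0 = (9*25/(-73))*0 = (9*(-1/73)*25)*0 = -225/73*0 = 0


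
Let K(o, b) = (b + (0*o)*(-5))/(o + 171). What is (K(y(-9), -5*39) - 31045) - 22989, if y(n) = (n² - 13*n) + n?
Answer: -1296829/24 ≈ -54035.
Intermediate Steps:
y(n) = n² - 12*n
K(o, b) = b/(171 + o) (K(o, b) = (b + 0*(-5))/(171 + o) = (b + 0)/(171 + o) = b/(171 + o))
(K(y(-9), -5*39) - 31045) - 22989 = ((-5*39)/(171 - 9*(-12 - 9)) - 31045) - 22989 = (-195/(171 - 9*(-21)) - 31045) - 22989 = (-195/(171 + 189) - 31045) - 22989 = (-195/360 - 31045) - 22989 = (-195*1/360 - 31045) - 22989 = (-13/24 - 31045) - 22989 = -745093/24 - 22989 = -1296829/24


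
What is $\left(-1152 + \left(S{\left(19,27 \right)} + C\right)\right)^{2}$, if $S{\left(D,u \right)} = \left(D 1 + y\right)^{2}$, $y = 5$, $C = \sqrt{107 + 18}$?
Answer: $331901 - 5760 \sqrt{5} \approx 3.1902 \cdot 10^{5}$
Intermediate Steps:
$C = 5 \sqrt{5}$ ($C = \sqrt{125} = 5 \sqrt{5} \approx 11.18$)
$S{\left(D,u \right)} = \left(5 + D\right)^{2}$ ($S{\left(D,u \right)} = \left(D 1 + 5\right)^{2} = \left(D + 5\right)^{2} = \left(5 + D\right)^{2}$)
$\left(-1152 + \left(S{\left(19,27 \right)} + C\right)\right)^{2} = \left(-1152 + \left(\left(5 + 19\right)^{2} + 5 \sqrt{5}\right)\right)^{2} = \left(-1152 + \left(24^{2} + 5 \sqrt{5}\right)\right)^{2} = \left(-1152 + \left(576 + 5 \sqrt{5}\right)\right)^{2} = \left(-576 + 5 \sqrt{5}\right)^{2}$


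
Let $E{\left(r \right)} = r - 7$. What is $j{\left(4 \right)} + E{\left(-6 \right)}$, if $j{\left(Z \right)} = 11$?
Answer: $-2$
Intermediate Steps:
$E{\left(r \right)} = -7 + r$
$j{\left(4 \right)} + E{\left(-6 \right)} = 11 - 13 = -2$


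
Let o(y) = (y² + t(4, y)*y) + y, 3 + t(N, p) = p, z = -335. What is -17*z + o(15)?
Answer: 6115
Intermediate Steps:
t(N, p) = -3 + p
o(y) = y + y² + y*(-3 + y) (o(y) = (y² + (-3 + y)*y) + y = (y² + y*(-3 + y)) + y = y + y² + y*(-3 + y))
-17*z + o(15) = -17*(-335) + 2*15*(-1 + 15) = 5695 + 2*15*14 = 5695 + 420 = 6115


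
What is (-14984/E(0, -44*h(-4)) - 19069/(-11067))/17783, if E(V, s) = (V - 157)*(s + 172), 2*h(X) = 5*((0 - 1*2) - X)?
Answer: -307277/20598866918 ≈ -1.4917e-5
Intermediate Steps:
h(X) = -5 - 5*X/2 (h(X) = (5*((0 - 1*2) - X))/2 = (5*((0 - 2) - X))/2 = (5*(-2 - X))/2 = (-10 - 5*X)/2 = -5 - 5*X/2)
E(V, s) = (-157 + V)*(172 + s)
(-14984/E(0, -44*h(-4)) - 19069/(-11067))/17783 = (-14984/(-27004 - (-6908)*(-5 - 5/2*(-4)) + 172*0 + 0*(-44*(-5 - 5/2*(-4)))) - 19069/(-11067))/17783 = (-14984/(-27004 - (-6908)*(-5 + 10) + 0 + 0*(-44*(-5 + 10))) - 19069*(-1/11067))*(1/17783) = (-14984/(-27004 - (-6908)*5 + 0 + 0*(-44*5)) + 19069/11067)*(1/17783) = (-14984/(-27004 - 157*(-220) + 0 + 0*(-220)) + 19069/11067)*(1/17783) = (-14984/(-27004 + 34540 + 0 + 0) + 19069/11067)*(1/17783) = (-14984/7536 + 19069/11067)*(1/17783) = (-14984*1/7536 + 19069/11067)*(1/17783) = (-1873/942 + 19069/11067)*(1/17783) = -307277/1158346*1/17783 = -307277/20598866918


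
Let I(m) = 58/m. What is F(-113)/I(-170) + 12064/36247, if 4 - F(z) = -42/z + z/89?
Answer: -148248230913/10571546291 ≈ -14.023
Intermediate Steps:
F(z) = 4 + 42/z - z/89 (F(z) = 4 - (-42/z + z/89) = 4 + (42/z - z/89) = 4 + 42/z - z/89)
F(-113)/I(-170) + 12064/36247 = (4 + 42/(-113) - 1/89*(-113))/((58/(-170))) + 12064/36247 = (4 + 42*(-1/113) + 113/89)/((58*(-1/170))) + 12064*(1/36247) = (4 - 42/113 + 113/89)/(-29/85) + 12064/36247 = (49259/10057)*(-85/29) + 12064/36247 = -4187015/291653 + 12064/36247 = -148248230913/10571546291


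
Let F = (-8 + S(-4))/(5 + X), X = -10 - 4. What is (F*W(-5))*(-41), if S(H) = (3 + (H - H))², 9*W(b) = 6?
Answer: 82/27 ≈ 3.0370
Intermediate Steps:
X = -14
W(b) = ⅔ (W(b) = (⅑)*6 = ⅔)
S(H) = 9 (S(H) = (3 + 0)² = 3² = 9)
F = -⅑ (F = (-8 + 9)/(5 - 14) = 1/(-9) = 1*(-⅑) = -⅑ ≈ -0.11111)
(F*W(-5))*(-41) = -⅑*⅔*(-41) = -2/27*(-41) = 82/27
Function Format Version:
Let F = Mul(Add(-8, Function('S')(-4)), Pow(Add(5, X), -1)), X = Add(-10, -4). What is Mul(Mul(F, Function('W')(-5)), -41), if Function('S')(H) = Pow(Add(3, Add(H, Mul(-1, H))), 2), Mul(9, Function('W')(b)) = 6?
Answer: Rational(82, 27) ≈ 3.0370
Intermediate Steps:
X = -14
Function('W')(b) = Rational(2, 3) (Function('W')(b) = Mul(Rational(1, 9), 6) = Rational(2, 3))
Function('S')(H) = 9 (Function('S')(H) = Pow(Add(3, 0), 2) = Pow(3, 2) = 9)
F = Rational(-1, 9) (F = Mul(Add(-8, 9), Pow(Add(5, -14), -1)) = Mul(1, Pow(-9, -1)) = Mul(1, Rational(-1, 9)) = Rational(-1, 9) ≈ -0.11111)
Mul(Mul(F, Function('W')(-5)), -41) = Mul(Mul(Rational(-1, 9), Rational(2, 3)), -41) = Mul(Rational(-2, 27), -41) = Rational(82, 27)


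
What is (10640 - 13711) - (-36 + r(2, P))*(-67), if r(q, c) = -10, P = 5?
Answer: -6153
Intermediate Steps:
(10640 - 13711) - (-36 + r(2, P))*(-67) = (10640 - 13711) - (-36 - 10)*(-67) = -3071 - (-46)*(-67) = -3071 - 1*3082 = -3071 - 3082 = -6153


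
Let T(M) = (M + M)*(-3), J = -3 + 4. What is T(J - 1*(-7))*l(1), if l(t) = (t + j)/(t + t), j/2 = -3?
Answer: 120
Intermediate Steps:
j = -6 (j = 2*(-3) = -6)
l(t) = (-6 + t)/(2*t) (l(t) = (t - 6)/(t + t) = (-6 + t)/((2*t)) = (-6 + t)*(1/(2*t)) = (-6 + t)/(2*t))
J = 1
T(M) = -6*M (T(M) = (2*M)*(-3) = -6*M)
T(J - 1*(-7))*l(1) = (-6*(1 - 1*(-7)))*((1/2)*(-6 + 1)/1) = (-6*(1 + 7))*((1/2)*1*(-5)) = -6*8*(-5/2) = -48*(-5/2) = 120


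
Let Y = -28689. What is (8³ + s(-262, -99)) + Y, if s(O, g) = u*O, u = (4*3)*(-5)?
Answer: -12457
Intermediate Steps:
u = -60 (u = 12*(-5) = -60)
s(O, g) = -60*O
(8³ + s(-262, -99)) + Y = (8³ - 60*(-262)) - 28689 = (512 + 15720) - 28689 = 16232 - 28689 = -12457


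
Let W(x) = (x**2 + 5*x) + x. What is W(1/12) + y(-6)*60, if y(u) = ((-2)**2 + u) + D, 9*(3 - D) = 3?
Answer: 5833/144 ≈ 40.507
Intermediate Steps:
D = 8/3 (D = 3 - 1/9*3 = 3 - 1/3 = 8/3 ≈ 2.6667)
y(u) = 20/3 + u (y(u) = ((-2)**2 + u) + 8/3 = (4 + u) + 8/3 = 20/3 + u)
W(x) = x**2 + 6*x
W(1/12) + y(-6)*60 = (6 + 1/12)/12 + (20/3 - 6)*60 = (6 + 1/12)/12 + (2/3)*60 = (1/12)*(73/12) + 40 = 73/144 + 40 = 5833/144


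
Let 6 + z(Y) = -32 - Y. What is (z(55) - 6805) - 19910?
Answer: -26808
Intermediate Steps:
z(Y) = -38 - Y (z(Y) = -6 + (-32 - Y) = -38 - Y)
(z(55) - 6805) - 19910 = ((-38 - 1*55) - 6805) - 19910 = ((-38 - 55) - 6805) - 19910 = (-93 - 6805) - 19910 = -6898 - 19910 = -26808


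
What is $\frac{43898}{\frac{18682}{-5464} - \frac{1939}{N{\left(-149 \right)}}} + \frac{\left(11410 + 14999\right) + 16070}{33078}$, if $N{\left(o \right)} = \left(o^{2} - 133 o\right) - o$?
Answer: $- \frac{55753494744563477}{4401350906670} \approx -12667.0$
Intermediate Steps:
$N{\left(o \right)} = o^{2} - 134 o$
$\frac{43898}{\frac{18682}{-5464} - \frac{1939}{N{\left(-149 \right)}}} + \frac{\left(11410 + 14999\right) + 16070}{33078} = \frac{43898}{\frac{18682}{-5464} - \frac{1939}{\left(-149\right) \left(-134 - 149\right)}} + \frac{\left(11410 + 14999\right) + 16070}{33078} = \frac{43898}{18682 \left(- \frac{1}{5464}\right) - \frac{1939}{\left(-149\right) \left(-283\right)}} + \left(26409 + 16070\right) \frac{1}{33078} = \frac{43898}{- \frac{9341}{2732} - \frac{1939}{42167}} + 42479 \cdot \frac{1}{33078} = \frac{43898}{- \frac{9341}{2732} - \frac{1939}{42167}} + \frac{42479}{33078} = \frac{43898}{- \frac{399179295}{115200244}} + \frac{42479}{33078} = 43898 \left(- \frac{115200244}{399179295}\right) + \frac{42479}{33078} = - \frac{5057060311112}{399179295} + \frac{42479}{33078} = - \frac{55753494744563477}{4401350906670}$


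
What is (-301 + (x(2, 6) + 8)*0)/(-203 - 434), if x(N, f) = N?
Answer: 43/91 ≈ 0.47253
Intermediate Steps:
(-301 + (x(2, 6) + 8)*0)/(-203 - 434) = (-301 + (2 + 8)*0)/(-203 - 434) = (-301 + 10*0)/(-637) = (-301 + 0)*(-1/637) = -301*(-1/637) = 43/91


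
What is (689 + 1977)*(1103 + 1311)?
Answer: 6435724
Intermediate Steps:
(689 + 1977)*(1103 + 1311) = 2666*2414 = 6435724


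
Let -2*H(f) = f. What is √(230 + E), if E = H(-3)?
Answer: √926/2 ≈ 15.215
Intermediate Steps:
H(f) = -f/2
E = 3/2 (E = -½*(-3) = 3/2 ≈ 1.5000)
√(230 + E) = √(230 + 3/2) = √(463/2) = √926/2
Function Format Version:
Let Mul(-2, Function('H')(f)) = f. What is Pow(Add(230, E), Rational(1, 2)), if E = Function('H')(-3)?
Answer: Mul(Rational(1, 2), Pow(926, Rational(1, 2))) ≈ 15.215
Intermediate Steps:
Function('H')(f) = Mul(Rational(-1, 2), f)
E = Rational(3, 2) (E = Mul(Rational(-1, 2), -3) = Rational(3, 2) ≈ 1.5000)
Pow(Add(230, E), Rational(1, 2)) = Pow(Add(230, Rational(3, 2)), Rational(1, 2)) = Pow(Rational(463, 2), Rational(1, 2)) = Mul(Rational(1, 2), Pow(926, Rational(1, 2)))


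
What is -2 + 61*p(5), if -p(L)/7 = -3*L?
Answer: 6403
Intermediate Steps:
p(L) = 21*L (p(L) = -(-21)*L = 21*L)
-2 + 61*p(5) = -2 + 61*(21*5) = -2 + 61*105 = -2 + 6405 = 6403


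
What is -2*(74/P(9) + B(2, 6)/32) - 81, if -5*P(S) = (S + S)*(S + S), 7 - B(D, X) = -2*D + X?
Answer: -102421/1296 ≈ -79.029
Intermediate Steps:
B(D, X) = 7 - X + 2*D (B(D, X) = 7 - (-2*D + X) = 7 - (X - 2*D) = 7 + (-X + 2*D) = 7 - X + 2*D)
P(S) = -4*S²/5 (P(S) = -(S + S)*(S + S)/5 = -2*S*2*S/5 = -4*S²/5)
-2*(74/P(9) + B(2, 6)/32) - 81 = -2*(74/((-⅘*9²)) + (7 - 1*6 + 2*2)/32) - 81 = -2*(74/((-⅘*81)) + (7 - 6 + 4)*(1/32)) - 81 = -2*(74/(-324/5) + 5*(1/32)) - 81 = -2*(74*(-5/324) + 5/32) - 81 = -2*(-185/162 + 5/32) - 81 = -2*(-2555/2592) - 81 = 2555/1296 - 81 = -102421/1296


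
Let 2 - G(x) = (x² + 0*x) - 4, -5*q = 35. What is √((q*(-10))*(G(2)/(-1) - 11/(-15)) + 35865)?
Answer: √321987/3 ≈ 189.15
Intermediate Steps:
q = -7 (q = -⅕*35 = -7)
G(x) = 6 - x² (G(x) = 2 - ((x² + 0*x) - 4) = 2 - ((x² + 0) - 4) = 2 - (x² - 4) = 2 - (-4 + x²) = 2 + (4 - x²) = 6 - x²)
√((q*(-10))*(G(2)/(-1) - 11/(-15)) + 35865) = √((-7*(-10))*((6 - 1*2²)/(-1) - 11/(-15)) + 35865) = √(70*((6 - 1*4)*(-1) - 11*(-1/15)) + 35865) = √(70*((6 - 4)*(-1) + 11/15) + 35865) = √(70*(2*(-1) + 11/15) + 35865) = √(70*(-2 + 11/15) + 35865) = √(70*(-19/15) + 35865) = √(-266/3 + 35865) = √(107329/3) = √321987/3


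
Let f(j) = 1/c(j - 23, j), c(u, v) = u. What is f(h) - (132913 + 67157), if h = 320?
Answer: -59420789/297 ≈ -2.0007e+5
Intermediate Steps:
f(j) = 1/(-23 + j) (f(j) = 1/(j - 23) = 1/(-23 + j))
f(h) - (132913 + 67157) = 1/(-23 + 320) - (132913 + 67157) = 1/297 - 1*200070 = 1/297 - 200070 = -59420789/297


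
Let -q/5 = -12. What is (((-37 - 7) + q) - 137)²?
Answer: 14641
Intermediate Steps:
q = 60 (q = -5*(-12) = 60)
(((-37 - 7) + q) - 137)² = (((-37 - 7) + 60) - 137)² = ((-44 + 60) - 137)² = (16 - 137)² = (-121)² = 14641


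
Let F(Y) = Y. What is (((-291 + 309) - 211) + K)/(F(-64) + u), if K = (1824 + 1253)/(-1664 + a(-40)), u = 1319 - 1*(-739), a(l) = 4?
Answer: -323457/3310040 ≈ -0.097720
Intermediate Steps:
u = 2058 (u = 1319 + 739 = 2058)
K = -3077/1660 (K = (1824 + 1253)/(-1664 + 4) = 3077/(-1660) = 3077*(-1/1660) = -3077/1660 ≈ -1.8536)
(((-291 + 309) - 211) + K)/(F(-64) + u) = (((-291 + 309) - 211) - 3077/1660)/(-64 + 2058) = ((18 - 211) - 3077/1660)/1994 = (-193 - 3077/1660)*(1/1994) = -323457/1660*1/1994 = -323457/3310040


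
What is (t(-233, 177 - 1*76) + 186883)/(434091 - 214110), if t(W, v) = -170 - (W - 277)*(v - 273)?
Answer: 98993/219981 ≈ 0.45001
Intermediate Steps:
t(W, v) = -170 - (-277 + W)*(-273 + v)
(t(-233, 177 - 1*76) + 186883)/(434091 - 214110) = ((-75791 + 273*(-233) + 277*(177 - 1*76) - 1*(-233)*(177 - 1*76)) + 186883)/(434091 - 214110) = ((-75791 - 63609 + 277*(177 - 76) - 1*(-233)*(177 - 76)) + 186883)/219981 = ((-75791 - 63609 + 277*101 - 1*(-233)*101) + 186883)*(1/219981) = ((-75791 - 63609 + 27977 + 23533) + 186883)*(1/219981) = (-87890 + 186883)*(1/219981) = 98993*(1/219981) = 98993/219981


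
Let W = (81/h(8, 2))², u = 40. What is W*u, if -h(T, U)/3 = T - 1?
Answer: 29160/49 ≈ 595.10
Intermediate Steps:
h(T, U) = 3 - 3*T (h(T, U) = -3*(T - 1) = -3*(-1 + T) = 3 - 3*T)
W = 729/49 (W = (81/(3 - 3*8))² = (81/(3 - 24))² = (81/(-21))² = (81*(-1/21))² = (-27/7)² = 729/49 ≈ 14.878)
W*u = (729/49)*40 = 29160/49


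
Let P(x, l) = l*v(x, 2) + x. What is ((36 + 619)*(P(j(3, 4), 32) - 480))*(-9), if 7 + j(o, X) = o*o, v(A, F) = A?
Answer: 2440530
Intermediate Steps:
j(o, X) = -7 + o**2 (j(o, X) = -7 + o*o = -7 + o**2)
P(x, l) = x + l*x (P(x, l) = l*x + x = x + l*x)
((36 + 619)*(P(j(3, 4), 32) - 480))*(-9) = ((36 + 619)*((-7 + 3**2)*(1 + 32) - 480))*(-9) = (655*((-7 + 9)*33 - 480))*(-9) = (655*(2*33 - 480))*(-9) = (655*(66 - 480))*(-9) = (655*(-414))*(-9) = -271170*(-9) = 2440530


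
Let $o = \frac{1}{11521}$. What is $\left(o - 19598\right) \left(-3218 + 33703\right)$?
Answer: $- \frac{6883164160145}{11521} \approx -5.9744 \cdot 10^{8}$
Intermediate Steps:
$o = \frac{1}{11521} \approx 8.6798 \cdot 10^{-5}$
$\left(o - 19598\right) \left(-3218 + 33703\right) = \left(\frac{1}{11521} - 19598\right) \left(-3218 + 33703\right) = \left(- \frac{225788557}{11521}\right) 30485 = - \frac{6883164160145}{11521}$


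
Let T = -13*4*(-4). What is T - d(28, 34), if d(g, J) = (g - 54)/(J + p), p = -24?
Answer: 1053/5 ≈ 210.60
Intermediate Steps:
d(g, J) = (-54 + g)/(-24 + J) (d(g, J) = (g - 54)/(J - 24) = (-54 + g)/(-24 + J))
T = 208 (T = -52*(-4) = 208)
T - d(28, 34) = 208 - (-54 + 28)/(-24 + 34) = 208 - (-26)/10 = 208 - 1*(-13/5) = 208 + 13/5 = 1053/5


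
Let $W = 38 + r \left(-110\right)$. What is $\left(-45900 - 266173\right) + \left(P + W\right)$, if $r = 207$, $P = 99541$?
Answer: $-235264$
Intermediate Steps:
$W = -22732$ ($W = 38 + 207 \left(-110\right) = 38 - 22770 = -22732$)
$\left(-45900 - 266173\right) + \left(P + W\right) = \left(-45900 - 266173\right) + \left(99541 - 22732\right) = -312073 + 76809 = -235264$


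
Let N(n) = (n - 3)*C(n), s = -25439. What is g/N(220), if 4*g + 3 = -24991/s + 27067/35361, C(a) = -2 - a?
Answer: 1126381273/173339393709384 ≈ 6.4981e-6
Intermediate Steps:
N(n) = (-3 + n)*(-2 - n) (N(n) = (n - 3)*(-2 - n) = (-3 + n)*(-2 - n))
g = -1126381273/3598193916 (g = -¾ + (-24991/(-25439) + 27067/35361)/4 = -¾ + (-24991*(-1/25439) + 27067*(1/35361))/4 = -¾ + (24991/25439 + 27067/35361)/4 = -¾ + (¼)*(1572264164/899548479) = -¾ + 393066041/899548479 = -1126381273/3598193916 ≈ -0.31304)
g/N(220) = -1126381273/(3598193916*(6 + 220 - 1*220²)) = -1126381273/(3598193916*(6 + 220 - 1*48400)) = -1126381273/(3598193916*(6 + 220 - 48400)) = -1126381273/3598193916/(-48174) = -1126381273/3598193916*(-1/48174) = 1126381273/173339393709384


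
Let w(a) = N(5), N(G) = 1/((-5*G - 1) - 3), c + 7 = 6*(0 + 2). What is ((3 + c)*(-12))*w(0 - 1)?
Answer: 96/29 ≈ 3.3103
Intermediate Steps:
c = 5 (c = -7 + 6*(0 + 2) = -7 + 6*2 = -7 + 12 = 5)
N(G) = 1/(-4 - 5*G) (N(G) = 1/((-1 - 5*G) - 3) = 1/(-4 - 5*G))
w(a) = -1/29 (w(a) = -1/(4 + 5*5) = -1/(4 + 25) = -1/29)
((3 + c)*(-12))*w(0 - 1) = ((3 + 5)*(-12))*(-1/29) = (8*(-12))*(-1/29) = -96*(-1/29) = 96/29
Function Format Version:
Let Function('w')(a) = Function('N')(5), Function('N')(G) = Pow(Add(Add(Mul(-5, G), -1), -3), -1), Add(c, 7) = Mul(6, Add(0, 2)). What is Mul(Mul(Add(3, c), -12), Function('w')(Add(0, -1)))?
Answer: Rational(96, 29) ≈ 3.3103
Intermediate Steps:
c = 5 (c = Add(-7, Mul(6, Add(0, 2))) = Add(-7, Mul(6, 2)) = Add(-7, 12) = 5)
Function('N')(G) = Pow(Add(-4, Mul(-5, G)), -1) (Function('N')(G) = Pow(Add(Add(-1, Mul(-5, G)), -3), -1) = Pow(Add(-4, Mul(-5, G)), -1))
Function('w')(a) = Rational(-1, 29) (Function('w')(a) = Mul(-1, Pow(Add(4, Mul(5, 5)), -1)) = Mul(-1, Pow(Add(4, 25), -1)) = Mul(-1, Pow(29, -1)) = Mul(-1, Rational(1, 29)) = Rational(-1, 29))
Mul(Mul(Add(3, c), -12), Function('w')(Add(0, -1))) = Mul(Mul(Add(3, 5), -12), Rational(-1, 29)) = Mul(Mul(8, -12), Rational(-1, 29)) = Mul(-96, Rational(-1, 29)) = Rational(96, 29)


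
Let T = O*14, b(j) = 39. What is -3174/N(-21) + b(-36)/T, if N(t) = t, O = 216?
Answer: 152365/1008 ≈ 151.16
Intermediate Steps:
T = 3024 (T = 216*14 = 3024)
-3174/N(-21) + b(-36)/T = -3174/(-21) + 39/3024 = -3174*(-1/21) + 39*(1/3024) = 1058/7 + 13/1008 = 152365/1008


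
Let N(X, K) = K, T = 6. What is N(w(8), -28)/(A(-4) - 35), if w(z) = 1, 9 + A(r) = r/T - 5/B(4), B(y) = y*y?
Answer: 1344/2159 ≈ 0.62251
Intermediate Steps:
B(y) = y²
A(r) = -149/16 + r/6 (A(r) = -9 + (r/6 - 5/(4²)) = -9 + (r*(⅙) - 5/16) = -9 + (r/6 - 5*1/16) = -9 + (r/6 - 5/16) = -9 + (-5/16 + r/6) = -149/16 + r/6)
N(w(8), -28)/(A(-4) - 35) = -28/((-149/16 + (⅙)*(-4)) - 35) = -28/((-149/16 - ⅔) - 35) = -28/(-479/48 - 35) = -28/(-2159/48) = -48/2159*(-28) = 1344/2159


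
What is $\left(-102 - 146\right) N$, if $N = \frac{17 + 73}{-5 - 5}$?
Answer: $2232$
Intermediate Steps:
$N = -9$ ($N = \frac{90}{-10} = 90 \left(- \frac{1}{10}\right) = -9$)
$\left(-102 - 146\right) N = \left(-102 - 146\right) \left(-9\right) = \left(-248\right) \left(-9\right) = 2232$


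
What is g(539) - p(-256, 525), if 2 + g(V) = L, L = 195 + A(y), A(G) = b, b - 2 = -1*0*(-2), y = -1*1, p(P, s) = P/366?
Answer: 35813/183 ≈ 195.70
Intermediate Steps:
p(P, s) = P/366 (p(P, s) = P*(1/366) = P/366)
y = -1
b = 2 (b = 2 - 1*0*(-2) = 2 + 0*(-2) = 2 + 0 = 2)
A(G) = 2
L = 197 (L = 195 + 2 = 197)
g(V) = 195 (g(V) = -2 + 197 = 195)
g(539) - p(-256, 525) = 195 - (-256)/366 = 195 - 1*(-128/183) = 195 + 128/183 = 35813/183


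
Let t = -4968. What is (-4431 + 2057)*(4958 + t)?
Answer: 23740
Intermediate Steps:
(-4431 + 2057)*(4958 + t) = (-4431 + 2057)*(4958 - 4968) = -2374*(-10) = 23740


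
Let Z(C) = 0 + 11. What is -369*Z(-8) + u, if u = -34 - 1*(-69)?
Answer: -4024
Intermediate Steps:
Z(C) = 11
u = 35 (u = -34 + 69 = 35)
-369*Z(-8) + u = -369*11 + 35 = -4059 + 35 = -4024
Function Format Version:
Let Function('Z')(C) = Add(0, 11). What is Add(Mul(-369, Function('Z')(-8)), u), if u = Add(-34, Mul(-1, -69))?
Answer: -4024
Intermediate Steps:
Function('Z')(C) = 11
u = 35 (u = Add(-34, 69) = 35)
Add(Mul(-369, Function('Z')(-8)), u) = Add(Mul(-369, 11), 35) = Add(-4059, 35) = -4024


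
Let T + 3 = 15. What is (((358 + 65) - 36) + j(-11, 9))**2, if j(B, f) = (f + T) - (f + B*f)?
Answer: 248004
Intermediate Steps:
T = 12 (T = -3 + 15 = 12)
j(B, f) = 12 - B*f (j(B, f) = (f + 12) - (f + B*f) = (12 + f) + (-f - B*f) = 12 - B*f)
(((358 + 65) - 36) + j(-11, 9))**2 = (((358 + 65) - 36) + (12 - 1*(-11)*9))**2 = ((423 - 36) + (12 + 99))**2 = (387 + 111)**2 = 498**2 = 248004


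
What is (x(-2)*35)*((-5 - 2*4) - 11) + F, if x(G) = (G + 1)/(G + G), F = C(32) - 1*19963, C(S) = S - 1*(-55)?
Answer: -20086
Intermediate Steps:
C(S) = 55 + S (C(S) = S + 55 = 55 + S)
F = -19876 (F = (55 + 32) - 1*19963 = 87 - 19963 = -19876)
x(G) = (1 + G)/(2*G) (x(G) = (1 + G)/((2*G)) = (1 + G)*(1/(2*G)) = (1 + G)/(2*G))
(x(-2)*35)*((-5 - 2*4) - 11) + F = (((1/2)*(1 - 2)/(-2))*35)*((-5 - 2*4) - 11) - 19876 = (((1/2)*(-1/2)*(-1))*35)*((-5 - 8) - 11) - 19876 = ((1/4)*35)*(-13 - 11) - 19876 = (35/4)*(-24) - 19876 = -210 - 19876 = -20086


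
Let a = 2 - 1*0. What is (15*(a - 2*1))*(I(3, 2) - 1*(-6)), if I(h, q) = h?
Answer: 0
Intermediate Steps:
a = 2 (a = 2 + 0 = 2)
(15*(a - 2*1))*(I(3, 2) - 1*(-6)) = (15*(2 - 2*1))*(3 - 1*(-6)) = (15*(2 - 2))*(3 + 6) = (15*0)*9 = 0*9 = 0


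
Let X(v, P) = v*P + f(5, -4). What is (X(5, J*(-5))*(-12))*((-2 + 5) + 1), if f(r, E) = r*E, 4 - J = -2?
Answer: 8160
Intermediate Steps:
J = 6 (J = 4 - 1*(-2) = 4 + 2 = 6)
f(r, E) = E*r
X(v, P) = -20 + P*v (X(v, P) = v*P - 4*5 = P*v - 20 = -20 + P*v)
(X(5, J*(-5))*(-12))*((-2 + 5) + 1) = ((-20 + (6*(-5))*5)*(-12))*((-2 + 5) + 1) = ((-20 - 30*5)*(-12))*(3 + 1) = ((-20 - 150)*(-12))*4 = -170*(-12)*4 = 2040*4 = 8160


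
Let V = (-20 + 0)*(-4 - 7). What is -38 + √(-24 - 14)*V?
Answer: -38 + 220*I*√38 ≈ -38.0 + 1356.2*I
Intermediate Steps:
V = 220 (V = -20*(-11) = 220)
-38 + √(-24 - 14)*V = -38 + √(-24 - 14)*220 = -38 + √(-38)*220 = -38 + (I*√38)*220 = -38 + 220*I*√38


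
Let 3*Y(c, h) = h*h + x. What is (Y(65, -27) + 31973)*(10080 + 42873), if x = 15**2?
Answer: 1709905323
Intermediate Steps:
x = 225
Y(c, h) = 75 + h**2/3 (Y(c, h) = (h*h + 225)/3 = (h**2 + 225)/3 = (225 + h**2)/3 = 75 + h**2/3)
(Y(65, -27) + 31973)*(10080 + 42873) = ((75 + (1/3)*(-27)**2) + 31973)*(10080 + 42873) = ((75 + (1/3)*729) + 31973)*52953 = ((75 + 243) + 31973)*52953 = (318 + 31973)*52953 = 32291*52953 = 1709905323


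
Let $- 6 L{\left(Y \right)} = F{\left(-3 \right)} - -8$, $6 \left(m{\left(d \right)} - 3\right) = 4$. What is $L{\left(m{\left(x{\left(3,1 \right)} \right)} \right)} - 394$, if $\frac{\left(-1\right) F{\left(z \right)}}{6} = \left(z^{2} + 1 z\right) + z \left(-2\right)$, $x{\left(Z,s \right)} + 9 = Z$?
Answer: $- \frac{1150}{3} \approx -383.33$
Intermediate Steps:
$x{\left(Z,s \right)} = -9 + Z$
$m{\left(d \right)} = \frac{11}{3}$ ($m{\left(d \right)} = 3 + \frac{1}{6} \cdot 4 = 3 + \frac{2}{3} = \frac{11}{3}$)
$F{\left(z \right)} = - 6 z^{2} + 6 z$ ($F{\left(z \right)} = - 6 \left(\left(z^{2} + 1 z\right) + z \left(-2\right)\right) = - 6 \left(\left(z^{2} + z\right) - 2 z\right) = - 6 \left(\left(z + z^{2}\right) - 2 z\right) = - 6 \left(z^{2} - z\right) = - 6 z^{2} + 6 z$)
$L{\left(Y \right)} = \frac{32}{3}$ ($L{\left(Y \right)} = - \frac{6 \left(-3\right) \left(1 - -3\right) - -8}{6} = - \frac{6 \left(-3\right) \left(1 + 3\right) + 8}{6} = - \frac{6 \left(-3\right) 4 + 8}{6} = - \frac{-72 + 8}{6} = \left(- \frac{1}{6}\right) \left(-64\right) = \frac{32}{3}$)
$L{\left(m{\left(x{\left(3,1 \right)} \right)} \right)} - 394 = \frac{32}{3} - 394 = - \frac{1150}{3}$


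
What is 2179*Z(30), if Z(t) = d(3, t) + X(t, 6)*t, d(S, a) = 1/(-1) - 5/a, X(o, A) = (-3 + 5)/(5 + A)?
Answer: 616657/66 ≈ 9343.3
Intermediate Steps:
X(o, A) = 2/(5 + A)
d(S, a) = -1 - 5/a (d(S, a) = 1*(-1) - 5/a = -1 - 5/a)
Z(t) = 2*t/11 + (-5 - t)/t (Z(t) = (-5 - t)/t + (2/(5 + 6))*t = (-5 - t)/t + (2/11)*t = (-5 - t)/t + (2*(1/11))*t = (-5 - t)/t + 2*t/11 = 2*t/11 + (-5 - t)/t)
2179*Z(30) = 2179*(-1 - 5/30 + (2/11)*30) = 2179*(-1 - 5*1/30 + 60/11) = 2179*(-1 - ⅙ + 60/11) = 2179*(283/66) = 616657/66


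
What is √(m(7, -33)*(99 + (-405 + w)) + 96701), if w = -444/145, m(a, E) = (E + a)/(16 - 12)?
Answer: 2*√518843930/145 ≈ 314.18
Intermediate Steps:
m(a, E) = E/4 + a/4 (m(a, E) = (E + a)/4 = (E + a)*(¼) = E/4 + a/4)
w = -444/145 (w = -444*1/145 = -444/145 ≈ -3.0621)
√(m(7, -33)*(99 + (-405 + w)) + 96701) = √(((¼)*(-33) + (¼)*7)*(99 + (-405 - 444/145)) + 96701) = √((-33/4 + 7/4)*(99 - 59169/145) + 96701) = √(-13/2*(-44814/145) + 96701) = √(291291/145 + 96701) = √(14312936/145) = 2*√518843930/145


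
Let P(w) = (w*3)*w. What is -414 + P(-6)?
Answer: -306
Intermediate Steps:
P(w) = 3*w² (P(w) = (3*w)*w = 3*w²)
-414 + P(-6) = -414 + 3*(-6)² = -414 + 3*36 = -414 + 108 = -306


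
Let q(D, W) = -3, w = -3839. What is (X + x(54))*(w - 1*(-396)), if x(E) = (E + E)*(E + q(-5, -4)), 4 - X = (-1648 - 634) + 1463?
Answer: -21797633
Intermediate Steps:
X = 823 (X = 4 - ((-1648 - 634) + 1463) = 4 - (-2282 + 1463) = 4 - 1*(-819) = 4 + 819 = 823)
x(E) = 2*E*(-3 + E) (x(E) = (E + E)*(E - 3) = (2*E)*(-3 + E) = 2*E*(-3 + E))
(X + x(54))*(w - 1*(-396)) = (823 + 2*54*(-3 + 54))*(-3839 - 1*(-396)) = (823 + 2*54*51)*(-3839 + 396) = (823 + 5508)*(-3443) = 6331*(-3443) = -21797633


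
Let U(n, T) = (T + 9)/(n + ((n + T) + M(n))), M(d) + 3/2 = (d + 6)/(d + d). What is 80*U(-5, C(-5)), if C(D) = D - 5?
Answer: 100/27 ≈ 3.7037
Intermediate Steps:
M(d) = -3/2 + (6 + d)/(2*d) (M(d) = -3/2 + (d + 6)/(d + d) = -3/2 + (6 + d)/((2*d)) = -3/2 + (6 + d)*(1/(2*d)) = -3/2 + (6 + d)/(2*d))
C(D) = -5 + D
U(n, T) = (9 + T)/(T + 2*n + (3 - n)/n) (U(n, T) = (T + 9)/(n + ((n + T) + (3 - n)/n)) = (9 + T)/(n + ((T + n) + (3 - n)/n)) = (9 + T)/(n + (T + n + (3 - n)/n)) = (9 + T)/(T + 2*n + (3 - n)/n))
80*U(-5, C(-5)) = 80*(-5*(9 + (-5 - 5))/(3 - 1*(-5) - 5*((-5 - 5) + 2*(-5)))) = 80*(-5*(9 - 10)/(3 + 5 - 5*(-10 - 10))) = 80*(-5*(-1)/(3 + 5 - 5*(-20))) = 80*(-5*(-1)/(3 + 5 + 100)) = 80*(-5*(-1)/108) = 80*(-5*1/108*(-1)) = 80*(5/108) = 100/27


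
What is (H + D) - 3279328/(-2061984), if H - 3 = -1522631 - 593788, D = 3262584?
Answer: 73855729895/64437 ≈ 1.1462e+6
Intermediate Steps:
H = -2116416 (H = 3 + (-1522631 - 593788) = 3 - 2116419 = -2116416)
(H + D) - 3279328/(-2061984) = (-2116416 + 3262584) - 3279328/(-2061984) = 1146168 - 3279328*(-1/2061984) = 1146168 + 102479/64437 = 73855729895/64437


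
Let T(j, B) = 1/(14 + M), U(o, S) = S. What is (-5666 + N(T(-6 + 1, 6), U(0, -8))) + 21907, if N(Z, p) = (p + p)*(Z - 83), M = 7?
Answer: 368933/21 ≈ 17568.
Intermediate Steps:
T(j, B) = 1/21 (T(j, B) = 1/(14 + 7) = 1/21)
N(Z, p) = 2*p*(-83 + Z) (N(Z, p) = (2*p)*(-83 + Z) = 2*p*(-83 + Z))
(-5666 + N(T(-6 + 1, 6), U(0, -8))) + 21907 = (-5666 + 2*(-8)*(-83 + 1/21)) + 21907 = (-5666 + 2*(-8)*(-1742/21)) + 21907 = (-5666 + 27872/21) + 21907 = -91114/21 + 21907 = 368933/21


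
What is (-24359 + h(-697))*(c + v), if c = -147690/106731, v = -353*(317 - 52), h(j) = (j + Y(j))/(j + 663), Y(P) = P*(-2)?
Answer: 18030534780945/7906 ≈ 2.2806e+9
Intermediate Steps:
Y(P) = -2*P
h(j) = -j/(663 + j) (h(j) = (j - 2*j)/(j + 663) = (-j)/(663 + j) = -j/(663 + j))
v = -93545 (v = -353*265 = -93545)
c = -5470/3953 (c = -147690*1/106731 = -5470/3953 ≈ -1.3838)
(-24359 + h(-697))*(c + v) = (-24359 - 1*(-697)/(663 - 697))*(-5470/3953 - 93545) = (-24359 - 1*(-697)/(-34))*(-369788855/3953) = (-24359 - 1*(-697)*(-1/34))*(-369788855/3953) = (-24359 - 41/2)*(-369788855/3953) = -48759/2*(-369788855/3953) = 18030534780945/7906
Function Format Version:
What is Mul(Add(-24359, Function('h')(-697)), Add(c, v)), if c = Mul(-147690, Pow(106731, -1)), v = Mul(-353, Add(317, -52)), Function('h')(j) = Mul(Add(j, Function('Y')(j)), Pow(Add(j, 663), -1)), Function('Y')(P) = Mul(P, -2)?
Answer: Rational(18030534780945, 7906) ≈ 2.2806e+9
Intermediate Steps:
Function('Y')(P) = Mul(-2, P)
Function('h')(j) = Mul(-1, j, Pow(Add(663, j), -1)) (Function('h')(j) = Mul(Add(j, Mul(-2, j)), Pow(Add(j, 663), -1)) = Mul(Mul(-1, j), Pow(Add(663, j), -1)) = Mul(-1, j, Pow(Add(663, j), -1)))
v = -93545 (v = Mul(-353, 265) = -93545)
c = Rational(-5470, 3953) (c = Mul(-147690, Rational(1, 106731)) = Rational(-5470, 3953) ≈ -1.3838)
Mul(Add(-24359, Function('h')(-697)), Add(c, v)) = Mul(Add(-24359, Mul(-1, -697, Pow(Add(663, -697), -1))), Add(Rational(-5470, 3953), -93545)) = Mul(Add(-24359, Mul(-1, -697, Pow(-34, -1))), Rational(-369788855, 3953)) = Mul(Add(-24359, Mul(-1, -697, Rational(-1, 34))), Rational(-369788855, 3953)) = Mul(Add(-24359, Rational(-41, 2)), Rational(-369788855, 3953)) = Mul(Rational(-48759, 2), Rational(-369788855, 3953)) = Rational(18030534780945, 7906)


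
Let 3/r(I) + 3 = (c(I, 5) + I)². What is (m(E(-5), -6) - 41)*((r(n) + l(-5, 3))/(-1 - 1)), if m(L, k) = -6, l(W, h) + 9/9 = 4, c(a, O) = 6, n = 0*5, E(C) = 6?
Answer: 799/11 ≈ 72.636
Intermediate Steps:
n = 0
l(W, h) = 3 (l(W, h) = -1 + 4 = 3)
r(I) = 3/(-3 + (6 + I)²)
(m(E(-5), -6) - 41)*((r(n) + l(-5, 3))/(-1 - 1)) = (-6 - 41)*((3/(-3 + (6 + 0)²) + 3)/(-1 - 1)) = -47*(3/(-3 + 6²) + 3)/(-2) = -47*(3/(-3 + 36) + 3)*(-1)/2 = -47*(3/33 + 3)*(-1)/2 = -47*(3*(1/33) + 3)*(-1)/2 = -47*(1/11 + 3)*(-1)/2 = -1598*(-1)/(11*2) = -47*(-17/11) = 799/11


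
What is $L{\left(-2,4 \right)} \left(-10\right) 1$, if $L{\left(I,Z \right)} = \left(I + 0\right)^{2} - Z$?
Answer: $0$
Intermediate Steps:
$L{\left(I,Z \right)} = I^{2} - Z$
$L{\left(-2,4 \right)} \left(-10\right) 1 = \left(\left(-2\right)^{2} - 4\right) \left(-10\right) 1 = \left(4 - 4\right) \left(-10\right) 1 = 0 \left(-10\right) 1 = 0 \cdot 1 = 0$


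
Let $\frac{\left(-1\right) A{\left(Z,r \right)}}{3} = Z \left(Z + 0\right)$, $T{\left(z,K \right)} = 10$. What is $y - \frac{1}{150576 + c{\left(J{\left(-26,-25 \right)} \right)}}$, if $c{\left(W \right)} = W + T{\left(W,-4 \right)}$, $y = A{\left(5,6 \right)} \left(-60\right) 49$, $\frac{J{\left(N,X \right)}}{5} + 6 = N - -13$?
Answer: $\frac{33183265499}{150491} \approx 2.205 \cdot 10^{5}$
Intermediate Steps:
$A{\left(Z,r \right)} = - 3 Z^{2}$ ($A{\left(Z,r \right)} = - 3 Z \left(Z + 0\right) = - 3 Z Z = - 3 Z^{2}$)
$J{\left(N,X \right)} = 35 + 5 N$ ($J{\left(N,X \right)} = -30 + 5 \left(N - -13\right) = -30 + 5 \left(N + 13\right) = -30 + 5 \left(13 + N\right) = -30 + \left(65 + 5 N\right) = 35 + 5 N$)
$y = 220500$ ($y = - 3 \cdot 5^{2} \left(-60\right) 49 = \left(-3\right) 25 \left(-60\right) 49 = \left(-75\right) \left(-60\right) 49 = 4500 \cdot 49 = 220500$)
$c{\left(W \right)} = 10 + W$ ($c{\left(W \right)} = W + 10 = 10 + W$)
$y - \frac{1}{150576 + c{\left(J{\left(-26,-25 \right)} \right)}} = 220500 - \frac{1}{150576 + \left(10 + \left(35 + 5 \left(-26\right)\right)\right)} = 220500 - \frac{1}{150576 + \left(10 + \left(35 - 130\right)\right)} = 220500 - \frac{1}{150576 + \left(10 - 95\right)} = 220500 - \frac{1}{150576 - 85} = 220500 - \frac{1}{150491} = \frac{33183265499}{150491}$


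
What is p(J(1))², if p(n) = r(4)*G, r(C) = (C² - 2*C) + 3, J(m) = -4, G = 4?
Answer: 1936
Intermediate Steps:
r(C) = 3 + C² - 2*C
p(n) = 44 (p(n) = (3 + 4² - 2*4)*4 = (3 + 16 - 8)*4 = 11*4 = 44)
p(J(1))² = 44² = 1936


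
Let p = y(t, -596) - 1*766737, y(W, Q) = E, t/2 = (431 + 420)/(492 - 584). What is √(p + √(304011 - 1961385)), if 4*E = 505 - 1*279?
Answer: √(-3066722 + 4*I*√1657374)/2 ≈ 0.73514 + 875.6*I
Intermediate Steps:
t = -37/2 (t = 2*((431 + 420)/(492 - 584)) = 2*(851/(-92)) = 2*(851*(-1/92)) = 2*(-37/4) = -37/2 ≈ -18.500)
E = 113/2 (E = (505 - 1*279)/4 = (505 - 279)/4 = (¼)*226 = 113/2 ≈ 56.500)
y(W, Q) = 113/2
p = -1533361/2 (p = 113/2 - 1*766737 = 113/2 - 766737 = -1533361/2 ≈ -7.6668e+5)
√(p + √(304011 - 1961385)) = √(-1533361/2 + √(304011 - 1961385)) = √(-1533361/2 + √(-1657374)) = √(-1533361/2 + I*√1657374)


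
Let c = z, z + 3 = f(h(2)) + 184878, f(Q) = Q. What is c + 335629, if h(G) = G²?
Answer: 520508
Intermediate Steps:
z = 184879 (z = -3 + (2² + 184878) = -3 + (4 + 184878) = -3 + 184882 = 184879)
c = 184879
c + 335629 = 184879 + 335629 = 520508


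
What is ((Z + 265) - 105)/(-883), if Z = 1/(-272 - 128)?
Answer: -63999/353200 ≈ -0.18120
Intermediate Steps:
Z = -1/400 (Z = 1/(-400) = -1/400 ≈ -0.0025000)
((Z + 265) - 105)/(-883) = ((-1/400 + 265) - 105)/(-883) = (105999/400 - 105)*(-1/883) = (63999/400)*(-1/883) = -63999/353200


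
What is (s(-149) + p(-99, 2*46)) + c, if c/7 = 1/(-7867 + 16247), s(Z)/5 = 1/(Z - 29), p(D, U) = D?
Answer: -73856507/745820 ≈ -99.027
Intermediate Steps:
s(Z) = 5/(-29 + Z) (s(Z) = 5/(Z - 29) = 5/(-29 + Z))
c = 7/8380 (c = 7/(-7867 + 16247) = 7/8380 ≈ 0.00083532)
(s(-149) + p(-99, 2*46)) + c = (5/(-29 - 149) - 99) + 7/8380 = (5/(-178) - 99) + 7/8380 = (5*(-1/178) - 99) + 7/8380 = (-5/178 - 99) + 7/8380 = -17627/178 + 7/8380 = -73856507/745820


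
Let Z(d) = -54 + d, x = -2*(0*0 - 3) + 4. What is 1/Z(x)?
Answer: -1/44 ≈ -0.022727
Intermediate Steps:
x = 10 (x = -2*(0 - 3) + 4 = -2*(-3) + 4 = 6 + 4 = 10)
1/Z(x) = 1/(-54 + 10) = 1/(-44) = -1/44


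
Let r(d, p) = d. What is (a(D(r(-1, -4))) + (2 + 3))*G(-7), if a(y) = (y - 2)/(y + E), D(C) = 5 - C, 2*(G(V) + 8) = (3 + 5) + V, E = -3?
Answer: -95/2 ≈ -47.500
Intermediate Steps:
G(V) = -4 + V/2 (G(V) = -8 + ((3 + 5) + V)/2 = -8 + (8 + V)/2 = -8 + (4 + V/2) = -4 + V/2)
a(y) = (-2 + y)/(-3 + y) (a(y) = (y - 2)/(y - 3) = (-2 + y)/(-3 + y))
(a(D(r(-1, -4))) + (2 + 3))*G(-7) = ((-2 + (5 - 1*(-1)))/(-3 + (5 - 1*(-1))) + (2 + 3))*(-4 + (1/2)*(-7)) = ((-2 + (5 + 1))/(-3 + (5 + 1)) + 5)*(-4 - 7/2) = ((-2 + 6)/(-3 + 6) + 5)*(-15/2) = (4/3 + 5)*(-15/2) = (19/3)*(-15/2) = -95/2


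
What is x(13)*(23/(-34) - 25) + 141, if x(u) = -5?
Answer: 9159/34 ≈ 269.38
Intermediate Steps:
x(13)*(23/(-34) - 25) + 141 = -5*(23/(-34) - 25) + 141 = -5*(23*(-1/34) - 25) + 141 = -5*(-23/34 - 25) + 141 = -5*(-873/34) + 141 = 4365/34 + 141 = 9159/34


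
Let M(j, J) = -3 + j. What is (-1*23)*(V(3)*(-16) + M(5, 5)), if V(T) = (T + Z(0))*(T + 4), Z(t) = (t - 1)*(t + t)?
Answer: 7682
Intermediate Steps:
Z(t) = 2*t*(-1 + t) (Z(t) = (-1 + t)*(2*t) = 2*t*(-1 + t))
V(T) = T*(4 + T) (V(T) = (T + 2*0*(-1 + 0))*(T + 4) = (T + 2*0*(-1))*(4 + T) = (T + 0)*(4 + T) = T*(4 + T))
(-1*23)*(V(3)*(-16) + M(5, 5)) = (-1*23)*((3*(4 + 3))*(-16) + (-3 + 5)) = -23*((3*7)*(-16) + 2) = -23*(21*(-16) + 2) = -23*(-336 + 2) = -23*(-334) = 7682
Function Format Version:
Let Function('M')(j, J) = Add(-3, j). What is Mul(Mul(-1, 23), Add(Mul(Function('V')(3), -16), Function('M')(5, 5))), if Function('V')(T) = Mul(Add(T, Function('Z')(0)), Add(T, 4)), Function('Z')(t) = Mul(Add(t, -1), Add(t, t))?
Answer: 7682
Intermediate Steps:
Function('Z')(t) = Mul(2, t, Add(-1, t)) (Function('Z')(t) = Mul(Add(-1, t), Mul(2, t)) = Mul(2, t, Add(-1, t)))
Function('V')(T) = Mul(T, Add(4, T)) (Function('V')(T) = Mul(Add(T, Mul(2, 0, Add(-1, 0))), Add(T, 4)) = Mul(Add(T, Mul(2, 0, -1)), Add(4, T)) = Mul(Add(T, 0), Add(4, T)) = Mul(T, Add(4, T)))
Mul(Mul(-1, 23), Add(Mul(Function('V')(3), -16), Function('M')(5, 5))) = Mul(Mul(-1, 23), Add(Mul(Mul(3, Add(4, 3)), -16), Add(-3, 5))) = Mul(-23, Add(Mul(Mul(3, 7), -16), 2)) = Mul(-23, Add(Mul(21, -16), 2)) = Mul(-23, Add(-336, 2)) = Mul(-23, -334) = 7682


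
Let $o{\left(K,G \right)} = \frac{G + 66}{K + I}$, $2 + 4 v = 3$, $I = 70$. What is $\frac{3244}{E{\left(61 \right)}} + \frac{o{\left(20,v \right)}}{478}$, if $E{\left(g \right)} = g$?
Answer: $\frac{111648737}{2099376} \approx 53.182$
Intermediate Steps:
$v = \frac{1}{4}$ ($v = - \frac{1}{2} + \frac{1}{4} \cdot 3 = - \frac{1}{2} + \frac{3}{4} = \frac{1}{4} \approx 0.25$)
$o{\left(K,G \right)} = \frac{66 + G}{70 + K}$ ($o{\left(K,G \right)} = \frac{G + 66}{K + 70} = \frac{66 + G}{70 + K}$)
$\frac{3244}{E{\left(61 \right)}} + \frac{o{\left(20,v \right)}}{478} = \frac{3244}{61} + \frac{\frac{1}{70 + 20} \left(66 + \frac{1}{4}\right)}{478} = 3244 \cdot \frac{1}{61} + \frac{1}{90} \cdot \frac{265}{4} \cdot \frac{1}{478} = \frac{3244}{61} + \frac{1}{90} \cdot \frac{265}{4} \cdot \frac{1}{478} = \frac{3244}{61} + \frac{53}{72} \cdot \frac{1}{478} = \frac{3244}{61} + \frac{53}{34416} = \frac{111648737}{2099376}$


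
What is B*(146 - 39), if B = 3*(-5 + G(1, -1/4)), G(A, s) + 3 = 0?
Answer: -2568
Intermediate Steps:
G(A, s) = -3 (G(A, s) = -3 + 0 = -3)
B = -24 (B = 3*(-5 - 3) = 3*(-8) = -24)
B*(146 - 39) = -24*(146 - 39) = -24*107 = -2568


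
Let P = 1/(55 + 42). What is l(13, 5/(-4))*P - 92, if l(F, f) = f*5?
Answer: -35721/388 ≈ -92.064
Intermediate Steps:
l(F, f) = 5*f
P = 1/97 ≈ 0.010309
l(13, 5/(-4))*P - 92 = (5*(5/(-4)))*(1/97) - 92 = (5*(5*(-¼)))*(1/97) - 92 = (5*(-5/4))*(1/97) - 92 = -25/4*1/97 - 92 = -25/388 - 92 = -35721/388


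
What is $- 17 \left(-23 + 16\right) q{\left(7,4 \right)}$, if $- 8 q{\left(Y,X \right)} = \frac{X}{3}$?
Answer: $- \frac{119}{6} \approx -19.833$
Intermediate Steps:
$q{\left(Y,X \right)} = - \frac{X}{24}$ ($q{\left(Y,X \right)} = - \frac{X \frac{1}{3}}{8} = - \frac{\frac{1}{3} X}{8} = - \frac{X}{24}$)
$- 17 \left(-23 + 16\right) q{\left(7,4 \right)} = - 17 \left(-23 + 16\right) \left(\left(- \frac{1}{24}\right) 4\right) = \left(-17\right) \left(-7\right) \left(- \frac{1}{6}\right) = 119 \left(- \frac{1}{6}\right) = - \frac{119}{6}$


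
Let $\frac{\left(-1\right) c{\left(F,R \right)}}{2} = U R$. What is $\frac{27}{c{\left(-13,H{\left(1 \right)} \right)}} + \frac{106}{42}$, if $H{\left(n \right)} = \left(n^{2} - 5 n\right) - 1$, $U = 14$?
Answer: $\frac{163}{60} \approx 2.7167$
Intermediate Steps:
$H{\left(n \right)} = -1 + n^{2} - 5 n$
$c{\left(F,R \right)} = - 28 R$ ($c{\left(F,R \right)} = - 2 \cdot 14 R = - 28 R$)
$\frac{27}{c{\left(-13,H{\left(1 \right)} \right)}} + \frac{106}{42} = \frac{27}{\left(-28\right) \left(-1 + 1^{2} - 5\right)} + \frac{106}{42} = \frac{27}{\left(-28\right) \left(-1 + 1 - 5\right)} + 106 \cdot \frac{1}{42} = \frac{27}{\left(-28\right) \left(-5\right)} + \frac{53}{21} = \frac{27}{140} + \frac{53}{21} = \frac{163}{60}$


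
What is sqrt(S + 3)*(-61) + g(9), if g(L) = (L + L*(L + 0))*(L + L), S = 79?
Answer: 1620 - 61*sqrt(82) ≈ 1067.6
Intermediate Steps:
g(L) = 2*L*(L + L**2) (g(L) = (L + L*L)*(2*L) = (L + L**2)*(2*L) = 2*L*(L + L**2))
sqrt(S + 3)*(-61) + g(9) = sqrt(79 + 3)*(-61) + 2*9**2*(1 + 9) = sqrt(82)*(-61) + 2*81*10 = -61*sqrt(82) + 1620 = 1620 - 61*sqrt(82)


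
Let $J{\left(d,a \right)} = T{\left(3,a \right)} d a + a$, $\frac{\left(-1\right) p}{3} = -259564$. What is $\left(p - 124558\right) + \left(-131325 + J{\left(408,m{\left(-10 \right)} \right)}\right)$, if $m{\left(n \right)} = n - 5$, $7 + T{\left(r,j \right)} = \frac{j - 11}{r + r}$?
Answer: $592154$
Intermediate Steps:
$T{\left(r,j \right)} = -7 + \frac{-11 + j}{2 r}$ ($T{\left(r,j \right)} = -7 + \frac{j - 11}{r + r} = -7 + \frac{-11 + j}{2 r}$)
$p = 778692$ ($p = \left(-3\right) \left(-259564\right) = 778692$)
$m{\left(n \right)} = -5 + n$ ($m{\left(n \right)} = n - 5 = -5 + n$)
$J{\left(d,a \right)} = a + a d \left(- \frac{53}{6} + \frac{a}{6}\right)$ ($J{\left(d,a \right)} = \frac{-11 + a - 42}{2 \cdot 3} d a + a = \frac{1}{2} \cdot \frac{1}{3} \left(-11 + a - 42\right) d a + a = \frac{1}{2} \cdot \frac{1}{3} \left(-53 + a\right) d a + a = \left(- \frac{53}{6} + \frac{a}{6}\right) d a + a = d \left(- \frac{53}{6} + \frac{a}{6}\right) a + a = a d \left(- \frac{53}{6} + \frac{a}{6}\right) + a = a + a d \left(- \frac{53}{6} + \frac{a}{6}\right)$)
$\left(p - 124558\right) + \left(-131325 + J{\left(408,m{\left(-10 \right)} \right)}\right) = \left(778692 - 124558\right) - \left(131325 - \frac{\left(-5 - 10\right) \left(6 + 408 \left(-53 - 15\right)\right)}{6}\right) = 654134 - \left(131325 + \frac{5 \left(6 + 408 \left(-53 - 15\right)\right)}{2}\right) = 654134 - \left(131325 + \frac{5 \left(6 + 408 \left(-68\right)\right)}{2}\right) = 654134 - \left(131325 + \frac{5 \left(6 - 27744\right)}{2}\right) = 654134 - \left(131325 + \frac{5}{2} \left(-27738\right)\right) = 654134 + \left(-131325 + 69345\right) = 654134 - 61980 = 592154$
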